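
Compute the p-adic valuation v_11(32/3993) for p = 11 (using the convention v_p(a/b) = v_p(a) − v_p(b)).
v_11(32/3993) = -3

Factor powers of 11 from the numerator and denominator of the reduced fraction: 32 = 11^0 · 32 and 3993 = 11^3 · 3. Apply v_p(a/b) = v_p(a) − v_p(b): v_11(32/3993) = 0 − 3 = -3.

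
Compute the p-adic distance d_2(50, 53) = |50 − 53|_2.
d_2(50, 53) = 1

Step 1 — x − y = 50 − 53 = -3. Step 2 — v_2(-3) = 0 (factor: -3 = −(2^0 · 3); the sign does not affect v_p). Step 3 — |x − y|_2 = 2^{0} = 1.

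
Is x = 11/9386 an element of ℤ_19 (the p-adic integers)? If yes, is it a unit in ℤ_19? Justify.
x ∉ ℤ_19 (v_19(x) = -2 < 0)

ℤ_19 = {x ∈ ℚ_19 : v_19(x) ≥ 0} and ℤ_19^× = {x ∈ ℤ_19 : v_19(x) = 0}. Here v_19(11/9386) = v_19(num) − v_19(den) = -2; compare against these criteria.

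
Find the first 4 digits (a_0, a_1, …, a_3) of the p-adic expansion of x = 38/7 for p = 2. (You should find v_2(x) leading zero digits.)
(a_0, …, a_3) = (0, 1, 0, 1)

v_2(38/7) = 1, so a_0 = ... = a_0 = 0. Factor out: x = 2^1 · u with u = 19/7 a unit in ℤ_2. Expand u iteratively via a_{v+i} = u_i mod 2, u_{i+1} = (u_i − a_{v+i})/2:
  u_0 = 19/7;  a_1 = 1;  u_1 = (u_0 − 1)/2 = 6/7
  u_1 = 6/7;  a_2 = 0;  u_2 = (u_1 − 0)/2 = 3/7
  u_2 = 3/7;  a_3 = 1;  u_3 = (u_2 − 1)/2 = -2/7
Digits: (0, 1, 0, 1).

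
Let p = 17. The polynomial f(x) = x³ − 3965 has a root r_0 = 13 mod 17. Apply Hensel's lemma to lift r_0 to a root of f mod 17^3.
r_2 = 2988 (mod 4913)

Hensel: r_{i+1} = r_i − f(r_i)/f′(r_i) mod 17^{i+2}, where f′(x) = 3x². Iterate:
  r_0 = 13 (mod 17)
  r_1 = 98 (mod 289)
  r_2 = 2988 (mod 4913)
Final: r = 2988 with f(r) ≡ 0 mod 17^3.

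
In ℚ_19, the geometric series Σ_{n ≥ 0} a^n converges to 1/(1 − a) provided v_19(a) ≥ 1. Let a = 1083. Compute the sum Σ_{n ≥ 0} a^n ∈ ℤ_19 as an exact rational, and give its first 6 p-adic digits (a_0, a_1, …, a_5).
Σ a^n = 1/(1 − a) = -1/1082;  first 6 digits = (1, 0, 3, 0, 9, 0)

v_19(a) = 2 ≥ 1, so the series converges in ℤ_19 to 1/(1 − a) = 1/(1 − 1083) = -1/1082. Expand this rational in ℤ_19: compute digits iteratively via d_i = x_i mod 19, x_{i+1} = (x_i − d_i)/19. The first 6 digits are (1, 0, 3, 0, 9, 0).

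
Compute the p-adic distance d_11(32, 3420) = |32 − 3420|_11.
d_11(32, 3420) = 1/121

Step 1 — x − y = 32 − 3420 = -3388. Step 2 — v_11(-3388) = 2 (factor: -3388 = −(11^2 · 28); the sign does not affect v_p). Step 3 — |x − y|_11 = 11^{-2} = 1/121.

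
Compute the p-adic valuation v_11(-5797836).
v_11(-5797836) = 5

v_11(n) is the largest exponent k such that 11^k divides n. Factor out: -5797836 = -11^5 · 36. (Sign doesn't affect v_p.) So v_11(-5797836) = 5.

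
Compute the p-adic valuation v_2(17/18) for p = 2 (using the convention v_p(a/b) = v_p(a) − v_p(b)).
v_2(17/18) = -1

Factor powers of 2 from the numerator and denominator of the reduced fraction: 17 = 2^0 · 17 and 18 = 2^1 · 9. Apply v_p(a/b) = v_p(a) − v_p(b): v_2(17/18) = 0 − 1 = -1.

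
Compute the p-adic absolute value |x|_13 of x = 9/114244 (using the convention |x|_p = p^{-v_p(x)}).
|9/114244|_13 = 28561

Step 1 — compute v_13(x) by factoring powers of 13 out of the numerator and denominator: v_13(9/114244) = -4. Step 2 — apply |x|_p = p^{-v_p(x)} = 13^{4} = 28561.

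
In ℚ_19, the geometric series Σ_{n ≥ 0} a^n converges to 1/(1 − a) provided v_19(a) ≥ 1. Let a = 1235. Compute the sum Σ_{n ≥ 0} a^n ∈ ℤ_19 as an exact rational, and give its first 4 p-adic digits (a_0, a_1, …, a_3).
Σ a^n = 1/(1 − a) = -1/1234;  first 4 digits = (1, 8, 10, 12)

v_19(a) = 1 ≥ 1, so the series converges in ℤ_19 to 1/(1 − a) = 1/(1 − 1235) = -1/1234. Expand this rational in ℤ_19: compute digits iteratively via d_i = x_i mod 19, x_{i+1} = (x_i − d_i)/19. The first 4 digits are (1, 8, 10, 12).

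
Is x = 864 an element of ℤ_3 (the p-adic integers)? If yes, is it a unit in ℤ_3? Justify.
x ∈ ℤ_3 but not a unit; v_3(x) = 3 > 0

ℤ_3 = {x ∈ ℚ_3 : v_3(x) ≥ 0} and ℤ_3^× = {x ∈ ℤ_3 : v_3(x) = 0}. Here v_3(864) = v_3(num) − v_3(den) = 3; compare against these criteria.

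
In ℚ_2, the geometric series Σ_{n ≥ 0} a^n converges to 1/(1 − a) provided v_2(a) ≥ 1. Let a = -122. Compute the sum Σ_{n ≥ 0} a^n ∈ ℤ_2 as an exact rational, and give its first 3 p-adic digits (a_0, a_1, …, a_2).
Σ a^n = 1/(1 − a) = 1/123;  first 3 digits = (1, 1, 0)

v_2(a) = 1 ≥ 1, so the series converges in ℤ_2 to 1/(1 − a) = 1/(1 − (-122)) = 1/123. Expand this rational in ℤ_2: compute digits iteratively via d_i = x_i mod 2, x_{i+1} = (x_i − d_i)/2. The first 3 digits are (1, 1, 0).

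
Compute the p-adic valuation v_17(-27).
v_17(-27) = 0

v_17(n) is the largest exponent k such that 17^k divides n. Factor out: -27 = -17^0 · 27. (Sign doesn't affect v_p.) So v_17(-27) = 0.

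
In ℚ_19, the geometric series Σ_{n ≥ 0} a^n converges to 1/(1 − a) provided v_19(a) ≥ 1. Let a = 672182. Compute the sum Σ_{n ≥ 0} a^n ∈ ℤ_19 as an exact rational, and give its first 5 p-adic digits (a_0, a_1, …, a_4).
Σ a^n = 1/(1 − a) = -1/672181;  first 5 digits = (1, 0, 0, 3, 5)

v_19(a) = 3 ≥ 1, so the series converges in ℤ_19 to 1/(1 − a) = 1/(1 − 672182) = -1/672181. Expand this rational in ℤ_19: compute digits iteratively via d_i = x_i mod 19, x_{i+1} = (x_i − d_i)/19. The first 5 digits are (1, 0, 0, 3, 5).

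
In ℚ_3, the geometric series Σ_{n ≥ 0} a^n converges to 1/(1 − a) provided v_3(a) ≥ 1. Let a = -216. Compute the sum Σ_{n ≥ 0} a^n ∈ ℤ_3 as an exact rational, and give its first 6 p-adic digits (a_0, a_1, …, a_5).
Σ a^n = 1/(1 − a) = 1/217;  first 6 digits = (1, 0, 0, 1, 0, 2)

v_3(a) = 3 ≥ 1, so the series converges in ℤ_3 to 1/(1 − a) = 1/(1 − (-216)) = 1/217. Expand this rational in ℤ_3: compute digits iteratively via d_i = x_i mod 3, x_{i+1} = (x_i − d_i)/3. The first 6 digits are (1, 0, 0, 1, 0, 2).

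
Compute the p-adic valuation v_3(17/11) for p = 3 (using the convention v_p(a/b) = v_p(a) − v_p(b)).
v_3(17/11) = 0

Factor powers of 3 from the numerator and denominator of the reduced fraction: 17 = 3^0 · 17 and 11 = 3^0 · 11. Apply v_p(a/b) = v_p(a) − v_p(b): v_3(17/11) = 0 − 0 = 0.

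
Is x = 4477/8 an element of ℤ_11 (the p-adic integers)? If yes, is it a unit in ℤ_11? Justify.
x ∈ ℤ_11 but not a unit; v_11(x) = 2 > 0

ℤ_11 = {x ∈ ℚ_11 : v_11(x) ≥ 0} and ℤ_11^× = {x ∈ ℤ_11 : v_11(x) = 0}. Here v_11(4477/8) = v_11(num) − v_11(den) = 2; compare against these criteria.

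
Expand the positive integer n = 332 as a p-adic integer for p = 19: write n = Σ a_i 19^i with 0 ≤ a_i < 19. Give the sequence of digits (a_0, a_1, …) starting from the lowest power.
(a_0, a_1, …) = (9, 17)

Repeated division by 19 gives the digits low-to-high: 332 = 9 + 17·19^1. Digit sequence: (9, 17).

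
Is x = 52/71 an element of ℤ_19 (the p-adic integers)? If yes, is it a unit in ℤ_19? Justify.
x ∈ ℤ_19^× (unit); v_19(x) = 0

ℤ_19 = {x ∈ ℚ_19 : v_19(x) ≥ 0} and ℤ_19^× = {x ∈ ℤ_19 : v_19(x) = 0}. Here v_19(52/71) = v_19(num) − v_19(den) = 0; compare against these criteria.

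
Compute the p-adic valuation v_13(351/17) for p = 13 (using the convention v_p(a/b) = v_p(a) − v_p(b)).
v_13(351/17) = 1

Factor powers of 13 from the numerator and denominator of the reduced fraction: 351 = 13^1 · 27 and 17 = 13^0 · 17. Apply v_p(a/b) = v_p(a) − v_p(b): v_13(351/17) = 1 − 0 = 1.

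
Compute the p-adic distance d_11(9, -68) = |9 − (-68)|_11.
d_11(9, -68) = 1/11

Step 1 — x − y = 9 − (-68) = 77. Step 2 — v_11(77) = 1 (factor: 77 = (11^1 · 7); the sign does not affect v_p). Step 3 — |x − y|_11 = 11^{-1} = 1/11.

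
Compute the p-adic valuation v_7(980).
v_7(980) = 2

v_7(n) is the largest exponent k such that 7^k divides n. Factor out: 980 = 7^2 · 20. (Sign doesn't affect v_p.) So v_7(980) = 2.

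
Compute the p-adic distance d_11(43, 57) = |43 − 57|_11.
d_11(43, 57) = 1

Step 1 — x − y = 43 − 57 = -14. Step 2 — v_11(-14) = 0 (factor: -14 = −(11^0 · 14); the sign does not affect v_p). Step 3 — |x − y|_11 = 11^{0} = 1.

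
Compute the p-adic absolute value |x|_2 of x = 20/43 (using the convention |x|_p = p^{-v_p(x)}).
|20/43|_2 = 1/4

Step 1 — compute v_2(x) by factoring powers of 2 out of the numerator and denominator: v_2(20/43) = 2. Step 2 — apply |x|_p = p^{-v_p(x)} = 2^{-2} = 1/4.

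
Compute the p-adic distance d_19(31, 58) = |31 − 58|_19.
d_19(31, 58) = 1

Step 1 — x − y = 31 − 58 = -27. Step 2 — v_19(-27) = 0 (factor: -27 = −(19^0 · 27); the sign does not affect v_p). Step 3 — |x − y|_19 = 19^{0} = 1.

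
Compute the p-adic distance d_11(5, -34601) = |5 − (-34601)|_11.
d_11(5, -34601) = 1/1331

Step 1 — x − y = 5 − (-34601) = 34606. Step 2 — v_11(34606) = 3 (factor: 34606 = (11^3 · 26); the sign does not affect v_p). Step 3 — |x − y|_11 = 11^{-3} = 1/1331.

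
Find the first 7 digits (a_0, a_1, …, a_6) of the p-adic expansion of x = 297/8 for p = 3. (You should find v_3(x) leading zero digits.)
(a_0, …, a_6) = (0, 0, 0, 1, 2, 2, 1)

v_3(297/8) = 3, so a_0 = ... = a_2 = 0. Factor out: x = 3^3 · u with u = 11/8 a unit in ℤ_3. Expand u iteratively via a_{v+i} = u_i mod 3, u_{i+1} = (u_i − a_{v+i})/3:
  u_0 = 11/8;  a_3 = 1;  u_1 = (u_0 − 1)/3 = 1/8
  u_1 = 1/8;  a_4 = 2;  u_2 = (u_1 − 2)/3 = -5/8
  u_2 = -5/8;  a_5 = 2;  u_3 = (u_2 − 2)/3 = -7/8
  u_3 = -7/8;  a_6 = 1;  u_4 = (u_3 − 1)/3 = -5/8
Digits: (0, 0, 0, 1, 2, 2, 1).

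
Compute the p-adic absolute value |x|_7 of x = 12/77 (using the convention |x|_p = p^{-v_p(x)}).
|12/77|_7 = 7

Step 1 — compute v_7(x) by factoring powers of 7 out of the numerator and denominator: v_7(12/77) = -1. Step 2 — apply |x|_p = p^{-v_p(x)} = 7^{1} = 7.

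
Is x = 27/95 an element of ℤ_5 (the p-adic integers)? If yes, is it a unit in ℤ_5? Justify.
x ∉ ℤ_5 (v_5(x) = -1 < 0)

ℤ_5 = {x ∈ ℚ_5 : v_5(x) ≥ 0} and ℤ_5^× = {x ∈ ℤ_5 : v_5(x) = 0}. Here v_5(27/95) = v_5(num) − v_5(den) = -1; compare against these criteria.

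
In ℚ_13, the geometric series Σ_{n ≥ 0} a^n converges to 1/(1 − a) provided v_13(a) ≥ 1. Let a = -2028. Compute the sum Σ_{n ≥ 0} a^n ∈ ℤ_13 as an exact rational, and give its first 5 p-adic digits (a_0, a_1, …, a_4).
Σ a^n = 1/(1 − a) = 1/2029;  first 5 digits = (1, 0, 1, 12, 0)

v_13(a) = 2 ≥ 1, so the series converges in ℤ_13 to 1/(1 − a) = 1/(1 − (-2028)) = 1/2029. Expand this rational in ℤ_13: compute digits iteratively via d_i = x_i mod 13, x_{i+1} = (x_i − d_i)/13. The first 5 digits are (1, 0, 1, 12, 0).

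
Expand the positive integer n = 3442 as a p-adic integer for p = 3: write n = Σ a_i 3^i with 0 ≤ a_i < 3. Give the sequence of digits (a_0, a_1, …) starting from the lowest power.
(a_0, a_1, …) = (1, 1, 1, 1, 0, 2, 1, 1)

Repeated division by 3 gives the digits low-to-high: 3442 = 1 + 1·3^1 + 1·3^2 + 1·3^3 + 2·3^5 + 1·3^6 + 1·3^7. Digit sequence: (1, 1, 1, 1, 0, 2, 1, 1).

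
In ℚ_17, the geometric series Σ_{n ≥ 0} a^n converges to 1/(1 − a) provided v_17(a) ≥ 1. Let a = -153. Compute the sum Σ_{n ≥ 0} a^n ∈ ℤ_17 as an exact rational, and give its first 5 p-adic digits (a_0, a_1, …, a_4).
Σ a^n = 1/(1 − a) = 1/154;  first 5 digits = (1, 8, 12, 6, 7)

v_17(a) = 1 ≥ 1, so the series converges in ℤ_17 to 1/(1 − a) = 1/(1 − (-153)) = 1/154. Expand this rational in ℤ_17: compute digits iteratively via d_i = x_i mod 17, x_{i+1} = (x_i − d_i)/17. The first 5 digits are (1, 8, 12, 6, 7).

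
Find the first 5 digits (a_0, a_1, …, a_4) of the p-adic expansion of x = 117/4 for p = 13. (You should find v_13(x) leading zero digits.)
(a_0, …, a_4) = (0, 12, 9, 9, 9)

v_13(117/4) = 1, so a_0 = ... = a_0 = 0. Factor out: x = 13^1 · u with u = 9/4 a unit in ℤ_13. Expand u iteratively via a_{v+i} = u_i mod 13, u_{i+1} = (u_i − a_{v+i})/13:
  u_0 = 9/4;  a_1 = 12;  u_1 = (u_0 − 12)/13 = -3/4
  u_1 = -3/4;  a_2 = 9;  u_2 = (u_1 − 9)/13 = -3/4
  u_2 = -3/4;  a_3 = 9;  u_3 = (u_2 − 9)/13 = -3/4
  u_3 = -3/4;  a_4 = 9;  u_4 = (u_3 − 9)/13 = -3/4
Digits: (0, 12, 9, 9, 9).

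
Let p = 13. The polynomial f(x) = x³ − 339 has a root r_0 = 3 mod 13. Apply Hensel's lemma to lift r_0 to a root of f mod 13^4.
r_3 = 27862 (mod 28561)

Hensel: r_{i+1} = r_i − f(r_i)/f′(r_i) mod 13^{i+2}, where f′(x) = 3x². Iterate:
  r_0 = 3 (mod 13)
  r_1 = 146 (mod 169)
  r_2 = 1498 (mod 2197)
  r_3 = 27862 (mod 28561)
Final: r = 27862 with f(r) ≡ 0 mod 13^4.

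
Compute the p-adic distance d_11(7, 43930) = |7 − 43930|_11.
d_11(7, 43930) = 1/14641

Step 1 — x − y = 7 − 43930 = -43923. Step 2 — v_11(-43923) = 4 (factor: -43923 = −(11^4 · 3); the sign does not affect v_p). Step 3 — |x − y|_11 = 11^{-4} = 1/14641.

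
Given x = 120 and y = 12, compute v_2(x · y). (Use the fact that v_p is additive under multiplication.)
v_2(1440) = 5

v_p(x) = 3 (factor: 120 = 2^3 · 15); v_p(y) = 2 (factor: 12 = 2^2 · 3). Additivity: v_p(xy) = v_p(x) + v_p(y) = 3 + 2 = 5. (Direct check: xy = 1440 = 2^5 · (45).)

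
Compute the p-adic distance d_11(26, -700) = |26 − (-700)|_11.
d_11(26, -700) = 1/121

Step 1 — x − y = 26 − (-700) = 726. Step 2 — v_11(726) = 2 (factor: 726 = (11^2 · 6); the sign does not affect v_p). Step 3 — |x − y|_11 = 11^{-2} = 1/121.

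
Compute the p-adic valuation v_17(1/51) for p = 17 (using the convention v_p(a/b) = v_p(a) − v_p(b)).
v_17(1/51) = -1

Factor powers of 17 from the numerator and denominator of the reduced fraction: 1 = 17^0 · 1 and 51 = 17^1 · 3. Apply v_p(a/b) = v_p(a) − v_p(b): v_17(1/51) = 0 − 1 = -1.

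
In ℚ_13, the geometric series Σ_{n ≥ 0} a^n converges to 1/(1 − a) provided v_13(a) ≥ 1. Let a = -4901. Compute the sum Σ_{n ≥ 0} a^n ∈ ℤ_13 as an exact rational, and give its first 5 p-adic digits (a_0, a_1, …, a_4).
Σ a^n = 1/(1 − a) = 1/4902;  first 5 digits = (1, 0, 10, 10, 8)

v_13(a) = 2 ≥ 1, so the series converges in ℤ_13 to 1/(1 − a) = 1/(1 − (-4901)) = 1/4902. Expand this rational in ℤ_13: compute digits iteratively via d_i = x_i mod 13, x_{i+1} = (x_i − d_i)/13. The first 5 digits are (1, 0, 10, 10, 8).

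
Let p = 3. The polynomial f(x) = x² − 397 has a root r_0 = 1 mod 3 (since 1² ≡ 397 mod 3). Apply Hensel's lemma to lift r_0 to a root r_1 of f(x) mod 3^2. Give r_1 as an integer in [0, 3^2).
r_1 = 1 (mod 9)

Hensel's recurrence: r_{i+1} = r_i − f(r_i)·(f′(r_i))^{-1} mod 3^{i+2}, with f′(x) = 2x. Iterate:
  r_0 = 1 (mod 3)
  r_1 = 1 (mod 9)
Final: r_1 = 1, and one checks f(r_1) ≡ 0 mod 3^2.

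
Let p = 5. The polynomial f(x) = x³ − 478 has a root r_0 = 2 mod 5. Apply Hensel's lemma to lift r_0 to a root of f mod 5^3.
r_2 = 12 (mod 125)

Hensel: r_{i+1} = r_i − f(r_i)/f′(r_i) mod 5^{i+2}, where f′(x) = 3x². Iterate:
  r_0 = 2 (mod 5)
  r_1 = 12 (mod 25)
  r_2 = 12 (mod 125)
Final: r = 12 with f(r) ≡ 0 mod 5^3.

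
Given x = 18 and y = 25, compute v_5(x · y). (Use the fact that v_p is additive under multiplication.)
v_5(450) = 2

v_p(x) = 0 (factor: 18 = 5^0 · 18); v_p(y) = 2 (factor: 25 = 5^2 · 1). Additivity: v_p(xy) = v_p(x) + v_p(y) = 0 + 2 = 2. (Direct check: xy = 450 = 5^2 · (18).)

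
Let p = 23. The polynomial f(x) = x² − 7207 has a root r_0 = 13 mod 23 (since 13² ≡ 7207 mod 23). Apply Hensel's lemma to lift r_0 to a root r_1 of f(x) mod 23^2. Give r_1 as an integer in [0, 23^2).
r_1 = 243 (mod 529)

Hensel's recurrence: r_{i+1} = r_i − f(r_i)·(f′(r_i))^{-1} mod 23^{i+2}, with f′(x) = 2x. Iterate:
  r_0 = 13 (mod 23)
  r_1 = 243 (mod 529)
Final: r_1 = 243, and one checks f(r_1) ≡ 0 mod 23^2.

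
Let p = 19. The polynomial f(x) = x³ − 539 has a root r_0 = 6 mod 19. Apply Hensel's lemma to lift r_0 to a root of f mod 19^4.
r_3 = 111080 (mod 130321)

Hensel: r_{i+1} = r_i − f(r_i)/f′(r_i) mod 19^{i+2}, where f′(x) = 3x². Iterate:
  r_0 = 6 (mod 19)
  r_1 = 253 (mod 361)
  r_2 = 1336 (mod 6859)
  r_3 = 111080 (mod 130321)
Final: r = 111080 with f(r) ≡ 0 mod 19^4.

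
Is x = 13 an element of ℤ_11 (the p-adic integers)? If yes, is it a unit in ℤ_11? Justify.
x ∈ ℤ_11^× (unit); v_11(x) = 0

ℤ_11 = {x ∈ ℚ_11 : v_11(x) ≥ 0} and ℤ_11^× = {x ∈ ℤ_11 : v_11(x) = 0}. Here v_11(13) = v_11(num) − v_11(den) = 0; compare against these criteria.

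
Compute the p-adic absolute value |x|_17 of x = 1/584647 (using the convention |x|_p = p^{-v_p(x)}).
|1/584647|_17 = 83521

Step 1 — compute v_17(x) by factoring powers of 17 out of the numerator and denominator: v_17(1/584647) = -4. Step 2 — apply |x|_p = p^{-v_p(x)} = 17^{4} = 83521.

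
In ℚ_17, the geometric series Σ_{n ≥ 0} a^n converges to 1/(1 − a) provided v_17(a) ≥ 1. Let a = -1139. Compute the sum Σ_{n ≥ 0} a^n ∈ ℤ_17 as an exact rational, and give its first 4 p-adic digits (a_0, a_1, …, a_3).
Σ a^n = 1/(1 − a) = 1/1140;  first 4 digits = (1, 1, 14, 9)

v_17(a) = 1 ≥ 1, so the series converges in ℤ_17 to 1/(1 − a) = 1/(1 − (-1139)) = 1/1140. Expand this rational in ℤ_17: compute digits iteratively via d_i = x_i mod 17, x_{i+1} = (x_i − d_i)/17. The first 4 digits are (1, 1, 14, 9).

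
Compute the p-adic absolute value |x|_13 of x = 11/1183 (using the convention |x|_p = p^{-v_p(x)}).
|11/1183|_13 = 169

Step 1 — compute v_13(x) by factoring powers of 13 out of the numerator and denominator: v_13(11/1183) = -2. Step 2 — apply |x|_p = p^{-v_p(x)} = 13^{2} = 169.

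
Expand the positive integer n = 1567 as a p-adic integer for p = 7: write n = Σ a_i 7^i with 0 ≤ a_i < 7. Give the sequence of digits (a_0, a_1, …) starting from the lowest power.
(a_0, a_1, …) = (6, 6, 3, 4)

Repeated division by 7 gives the digits low-to-high: 1567 = 6 + 6·7^1 + 3·7^2 + 4·7^3. Digit sequence: (6, 6, 3, 4).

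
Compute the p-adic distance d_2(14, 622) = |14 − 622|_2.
d_2(14, 622) = 1/32

Step 1 — x − y = 14 − 622 = -608. Step 2 — v_2(-608) = 5 (factor: -608 = −(2^5 · 19); the sign does not affect v_p). Step 3 — |x − y|_2 = 2^{-5} = 1/32.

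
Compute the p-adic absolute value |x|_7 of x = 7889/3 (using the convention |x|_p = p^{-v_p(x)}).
|7889/3|_7 = 1/343

Step 1 — compute v_7(x) by factoring powers of 7 out of the numerator and denominator: v_7(7889/3) = 3. Step 2 — apply |x|_p = p^{-v_p(x)} = 7^{-3} = 1/343.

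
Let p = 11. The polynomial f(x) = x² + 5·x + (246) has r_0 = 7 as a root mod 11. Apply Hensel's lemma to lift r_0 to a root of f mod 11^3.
r_2 = 964 (mod 1331)

Hensel: r_{i+1} = r_i − f(r_i)·(f′(r_i))^{-1} mod 11^{i+2}, f′(x) = 2x + 5. Iterate:
  r_0 = 7 (mod 11)
  r_1 = 117 (mod 121)
  r_2 = 964 (mod 1331)
Final: r = 964 satisfies f(r) ≡ 0 mod 11^3.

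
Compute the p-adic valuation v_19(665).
v_19(665) = 1

v_19(n) is the largest exponent k such that 19^k divides n. Factor out: 665 = 19^1 · 35. (Sign doesn't affect v_p.) So v_19(665) = 1.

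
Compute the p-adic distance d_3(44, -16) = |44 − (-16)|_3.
d_3(44, -16) = 1/3

Step 1 — x − y = 44 − (-16) = 60. Step 2 — v_3(60) = 1 (factor: 60 = (3^1 · 20); the sign does not affect v_p). Step 3 — |x − y|_3 = 3^{-1} = 1/3.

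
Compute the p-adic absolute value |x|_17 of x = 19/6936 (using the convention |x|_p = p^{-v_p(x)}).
|19/6936|_17 = 289

Step 1 — compute v_17(x) by factoring powers of 17 out of the numerator and denominator: v_17(19/6936) = -2. Step 2 — apply |x|_p = p^{-v_p(x)} = 17^{2} = 289.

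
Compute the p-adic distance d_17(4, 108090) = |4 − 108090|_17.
d_17(4, 108090) = 1/4913

Step 1 — x − y = 4 − 108090 = -108086. Step 2 — v_17(-108086) = 3 (factor: -108086 = −(17^3 · 22); the sign does not affect v_p). Step 3 — |x − y|_17 = 17^{-3} = 1/4913.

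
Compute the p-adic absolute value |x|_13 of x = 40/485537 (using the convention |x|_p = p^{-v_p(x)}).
|40/485537|_13 = 28561

Step 1 — compute v_13(x) by factoring powers of 13 out of the numerator and denominator: v_13(40/485537) = -4. Step 2 — apply |x|_p = p^{-v_p(x)} = 13^{4} = 28561.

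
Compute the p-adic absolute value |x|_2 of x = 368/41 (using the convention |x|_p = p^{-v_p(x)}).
|368/41|_2 = 1/16

Step 1 — compute v_2(x) by factoring powers of 2 out of the numerator and denominator: v_2(368/41) = 4. Step 2 — apply |x|_p = p^{-v_p(x)} = 2^{-4} = 1/16.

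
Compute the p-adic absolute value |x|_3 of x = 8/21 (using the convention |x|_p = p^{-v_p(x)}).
|8/21|_3 = 3

Step 1 — compute v_3(x) by factoring powers of 3 out of the numerator and denominator: v_3(8/21) = -1. Step 2 — apply |x|_p = p^{-v_p(x)} = 3^{1} = 3.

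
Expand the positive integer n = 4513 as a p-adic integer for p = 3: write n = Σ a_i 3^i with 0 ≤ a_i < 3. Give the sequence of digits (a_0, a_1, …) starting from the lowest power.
(a_0, a_1, …) = (1, 1, 0, 2, 1, 0, 0, 2)

Repeated division by 3 gives the digits low-to-high: 4513 = 1 + 1·3^1 + 2·3^3 + 1·3^4 + 2·3^7. Digit sequence: (1, 1, 0, 2, 1, 0, 0, 2).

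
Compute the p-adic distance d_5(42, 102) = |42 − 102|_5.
d_5(42, 102) = 1/5

Step 1 — x − y = 42 − 102 = -60. Step 2 — v_5(-60) = 1 (factor: -60 = −(5^1 · 12); the sign does not affect v_p). Step 3 — |x − y|_5 = 5^{-1} = 1/5.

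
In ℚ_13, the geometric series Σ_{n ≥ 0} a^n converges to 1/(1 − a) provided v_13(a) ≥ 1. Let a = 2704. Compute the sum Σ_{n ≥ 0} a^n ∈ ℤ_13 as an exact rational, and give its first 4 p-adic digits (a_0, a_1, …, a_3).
Σ a^n = 1/(1 − a) = -1/2703;  first 4 digits = (1, 0, 3, 1)

v_13(a) = 2 ≥ 1, so the series converges in ℤ_13 to 1/(1 − a) = 1/(1 − 2704) = -1/2703. Expand this rational in ℤ_13: compute digits iteratively via d_i = x_i mod 13, x_{i+1} = (x_i − d_i)/13. The first 4 digits are (1, 0, 3, 1).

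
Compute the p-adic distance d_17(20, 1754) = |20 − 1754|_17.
d_17(20, 1754) = 1/289

Step 1 — x − y = 20 − 1754 = -1734. Step 2 — v_17(-1734) = 2 (factor: -1734 = −(17^2 · 6); the sign does not affect v_p). Step 3 — |x − y|_17 = 17^{-2} = 1/289.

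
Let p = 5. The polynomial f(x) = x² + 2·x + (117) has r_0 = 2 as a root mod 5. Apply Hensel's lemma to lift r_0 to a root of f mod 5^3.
r_2 = 2 (mod 125)

Hensel: r_{i+1} = r_i − f(r_i)·(f′(r_i))^{-1} mod 5^{i+2}, f′(x) = 2x + 2. Iterate:
  r_0 = 2 (mod 5)
  r_1 = 2 (mod 25)
  r_2 = 2 (mod 125)
Final: r = 2 satisfies f(r) ≡ 0 mod 5^3.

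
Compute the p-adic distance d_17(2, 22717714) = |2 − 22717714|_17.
d_17(2, 22717714) = 1/1419857

Step 1 — x − y = 2 − 22717714 = -22717712. Step 2 — v_17(-22717712) = 5 (factor: -22717712 = −(17^5 · 16); the sign does not affect v_p). Step 3 — |x − y|_17 = 17^{-5} = 1/1419857.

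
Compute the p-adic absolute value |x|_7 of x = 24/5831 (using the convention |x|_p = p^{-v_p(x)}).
|24/5831|_7 = 343

Step 1 — compute v_7(x) by factoring powers of 7 out of the numerator and denominator: v_7(24/5831) = -3. Step 2 — apply |x|_p = p^{-v_p(x)} = 7^{3} = 343.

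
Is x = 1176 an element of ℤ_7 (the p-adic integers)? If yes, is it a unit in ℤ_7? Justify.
x ∈ ℤ_7 but not a unit; v_7(x) = 2 > 0

ℤ_7 = {x ∈ ℚ_7 : v_7(x) ≥ 0} and ℤ_7^× = {x ∈ ℤ_7 : v_7(x) = 0}. Here v_7(1176) = v_7(num) − v_7(den) = 2; compare against these criteria.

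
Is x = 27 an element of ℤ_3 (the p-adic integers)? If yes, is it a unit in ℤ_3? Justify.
x ∈ ℤ_3 but not a unit; v_3(x) = 3 > 0

ℤ_3 = {x ∈ ℚ_3 : v_3(x) ≥ 0} and ℤ_3^× = {x ∈ ℤ_3 : v_3(x) = 0}. Here v_3(27) = v_3(num) − v_3(den) = 3; compare against these criteria.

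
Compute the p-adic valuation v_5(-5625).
v_5(-5625) = 4

v_5(n) is the largest exponent k such that 5^k divides n. Factor out: -5625 = -5^4 · 9. (Sign doesn't affect v_p.) So v_5(-5625) = 4.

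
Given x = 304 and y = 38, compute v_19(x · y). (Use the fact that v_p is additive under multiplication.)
v_19(11552) = 2

v_p(x) = 1 (factor: 304 = 19^1 · 16); v_p(y) = 1 (factor: 38 = 19^1 · 2). Additivity: v_p(xy) = v_p(x) + v_p(y) = 1 + 1 = 2. (Direct check: xy = 11552 = 19^2 · (32).)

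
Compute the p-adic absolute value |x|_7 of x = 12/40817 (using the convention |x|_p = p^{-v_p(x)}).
|12/40817|_7 = 2401

Step 1 — compute v_7(x) by factoring powers of 7 out of the numerator and denominator: v_7(12/40817) = -4. Step 2 — apply |x|_p = p^{-v_p(x)} = 7^{4} = 2401.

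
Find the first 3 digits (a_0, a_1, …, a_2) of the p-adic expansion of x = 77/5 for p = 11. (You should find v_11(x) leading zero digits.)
(a_0, …, a_2) = (0, 8, 6)

v_11(77/5) = 1, so a_0 = ... = a_0 = 0. Factor out: x = 11^1 · u with u = 7/5 a unit in ℤ_11. Expand u iteratively via a_{v+i} = u_i mod 11, u_{i+1} = (u_i − a_{v+i})/11:
  u_0 = 7/5;  a_1 = 8;  u_1 = (u_0 − 8)/11 = -3/5
  u_1 = -3/5;  a_2 = 6;  u_2 = (u_1 − 6)/11 = -3/5
Digits: (0, 8, 6).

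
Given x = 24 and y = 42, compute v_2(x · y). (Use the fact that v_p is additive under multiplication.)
v_2(1008) = 4

v_p(x) = 3 (factor: 24 = 2^3 · 3); v_p(y) = 1 (factor: 42 = 2^1 · 21). Additivity: v_p(xy) = v_p(x) + v_p(y) = 3 + 1 = 4. (Direct check: xy = 1008 = 2^4 · (63).)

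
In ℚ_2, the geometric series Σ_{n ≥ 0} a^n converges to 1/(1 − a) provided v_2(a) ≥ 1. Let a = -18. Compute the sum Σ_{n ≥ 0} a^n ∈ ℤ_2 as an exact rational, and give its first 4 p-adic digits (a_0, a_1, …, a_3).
Σ a^n = 1/(1 − a) = 1/19;  first 4 digits = (1, 1, 0, 1)

v_2(a) = 1 ≥ 1, so the series converges in ℤ_2 to 1/(1 − a) = 1/(1 − (-18)) = 1/19. Expand this rational in ℤ_2: compute digits iteratively via d_i = x_i mod 2, x_{i+1} = (x_i − d_i)/2. The first 4 digits are (1, 1, 0, 1).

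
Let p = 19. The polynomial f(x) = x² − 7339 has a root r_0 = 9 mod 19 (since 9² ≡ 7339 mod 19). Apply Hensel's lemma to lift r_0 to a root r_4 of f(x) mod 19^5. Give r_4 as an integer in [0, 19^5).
r_4 = 1667069 (mod 2476099)

Hensel's recurrence: r_{i+1} = r_i − f(r_i)·(f′(r_i))^{-1} mod 19^{i+2}, with f′(x) = 2x. Iterate:
  r_0 = 9 (mod 19)
  r_1 = 332 (mod 361)
  r_2 = 332 (mod 6859)
  r_3 = 103217 (mod 130321)
  r_4 = 1667069 (mod 2476099)
Final: r_4 = 1667069, and one checks f(r_4) ≡ 0 mod 19^5.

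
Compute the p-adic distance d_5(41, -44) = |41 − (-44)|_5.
d_5(41, -44) = 1/5

Step 1 — x − y = 41 − (-44) = 85. Step 2 — v_5(85) = 1 (factor: 85 = (5^1 · 17); the sign does not affect v_p). Step 3 — |x − y|_5 = 5^{-1} = 1/5.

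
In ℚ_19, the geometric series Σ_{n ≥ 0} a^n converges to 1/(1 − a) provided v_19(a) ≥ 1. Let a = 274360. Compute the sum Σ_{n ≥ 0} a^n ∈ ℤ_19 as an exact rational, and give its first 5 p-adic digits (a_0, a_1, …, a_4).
Σ a^n = 1/(1 − a) = -1/274359;  first 5 digits = (1, 0, 0, 2, 2)

v_19(a) = 3 ≥ 1, so the series converges in ℤ_19 to 1/(1 − a) = 1/(1 − 274360) = -1/274359. Expand this rational in ℤ_19: compute digits iteratively via d_i = x_i mod 19, x_{i+1} = (x_i − d_i)/19. The first 5 digits are (1, 0, 0, 2, 2).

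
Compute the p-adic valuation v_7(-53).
v_7(-53) = 0

v_7(n) is the largest exponent k such that 7^k divides n. Factor out: -53 = -7^0 · 53. (Sign doesn't affect v_p.) So v_7(-53) = 0.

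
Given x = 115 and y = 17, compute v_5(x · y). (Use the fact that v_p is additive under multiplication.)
v_5(1955) = 1

v_p(x) = 1 (factor: 115 = 5^1 · 23); v_p(y) = 0 (factor: 17 = 5^0 · 17). Additivity: v_p(xy) = v_p(x) + v_p(y) = 1 + 0 = 1. (Direct check: xy = 1955 = 5^1 · (391).)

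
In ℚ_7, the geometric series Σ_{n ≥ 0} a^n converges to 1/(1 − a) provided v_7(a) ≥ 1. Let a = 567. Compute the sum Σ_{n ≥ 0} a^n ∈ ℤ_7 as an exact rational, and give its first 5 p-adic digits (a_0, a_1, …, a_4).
Σ a^n = 1/(1 − a) = -1/566;  first 5 digits = (1, 4, 6, 1, 3)

v_7(a) = 1 ≥ 1, so the series converges in ℤ_7 to 1/(1 − a) = 1/(1 − 567) = -1/566. Expand this rational in ℤ_7: compute digits iteratively via d_i = x_i mod 7, x_{i+1} = (x_i − d_i)/7. The first 5 digits are (1, 4, 6, 1, 3).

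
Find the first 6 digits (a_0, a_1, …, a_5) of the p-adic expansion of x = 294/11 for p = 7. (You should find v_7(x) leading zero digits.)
(a_0, …, a_5) = (0, 0, 5, 0, 5, 5)

v_7(294/11) = 2, so a_0 = ... = a_1 = 0. Factor out: x = 7^2 · u with u = 6/11 a unit in ℤ_7. Expand u iteratively via a_{v+i} = u_i mod 7, u_{i+1} = (u_i − a_{v+i})/7:
  u_0 = 6/11;  a_2 = 5;  u_1 = (u_0 − 5)/7 = -7/11
  u_1 = -7/11;  a_3 = 0;  u_2 = (u_1 − 0)/7 = -1/11
  u_2 = -1/11;  a_4 = 5;  u_3 = (u_2 − 5)/7 = -8/11
  u_3 = -8/11;  a_5 = 5;  u_4 = (u_3 − 5)/7 = -9/11
Digits: (0, 0, 5, 0, 5, 5).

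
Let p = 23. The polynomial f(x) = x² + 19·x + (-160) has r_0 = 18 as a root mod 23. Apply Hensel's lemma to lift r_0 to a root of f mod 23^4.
r_3 = 134269 (mod 279841)

Hensel: r_{i+1} = r_i − f(r_i)·(f′(r_i))^{-1} mod 23^{i+2}, f′(x) = 2x + 19. Iterate:
  r_0 = 18 (mod 23)
  r_1 = 432 (mod 529)
  r_2 = 432 (mod 12167)
  r_3 = 134269 (mod 279841)
Final: r = 134269 satisfies f(r) ≡ 0 mod 23^4.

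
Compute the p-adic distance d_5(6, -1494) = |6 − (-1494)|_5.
d_5(6, -1494) = 1/125

Step 1 — x − y = 6 − (-1494) = 1500. Step 2 — v_5(1500) = 3 (factor: 1500 = (5^3 · 12); the sign does not affect v_p). Step 3 — |x − y|_5 = 5^{-3} = 1/125.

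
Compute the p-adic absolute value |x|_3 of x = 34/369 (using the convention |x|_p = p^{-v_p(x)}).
|34/369|_3 = 9

Step 1 — compute v_3(x) by factoring powers of 3 out of the numerator and denominator: v_3(34/369) = -2. Step 2 — apply |x|_p = p^{-v_p(x)} = 3^{2} = 9.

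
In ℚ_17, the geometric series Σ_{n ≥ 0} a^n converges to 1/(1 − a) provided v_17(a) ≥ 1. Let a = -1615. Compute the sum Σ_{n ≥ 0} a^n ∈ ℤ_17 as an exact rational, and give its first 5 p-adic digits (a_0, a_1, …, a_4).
Σ a^n = 1/(1 − a) = 1/1616;  first 5 digits = (1, 7, 9, 6, 6)

v_17(a) = 1 ≥ 1, so the series converges in ℤ_17 to 1/(1 − a) = 1/(1 − (-1615)) = 1/1616. Expand this rational in ℤ_17: compute digits iteratively via d_i = x_i mod 17, x_{i+1} = (x_i − d_i)/17. The first 5 digits are (1, 7, 9, 6, 6).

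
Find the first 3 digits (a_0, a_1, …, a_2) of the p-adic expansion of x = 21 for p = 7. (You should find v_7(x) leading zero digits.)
(a_0, …, a_2) = (0, 3, 0)

v_7(21) = 1, so a_0 = ... = a_0 = 0. Factor out: x = 7^1 · u with u = 3 a unit in ℤ_7. Expand u iteratively via a_{v+i} = u_i mod 7, u_{i+1} = (u_i − a_{v+i})/7:
  u_0 = 3;  a_1 = 3;  u_1 = (u_0 − 3)/7 = 0
  u_1 = 0;  a_2 = 0;  u_2 = (u_1 − 0)/7 = 0
Digits: (0, 3, 0).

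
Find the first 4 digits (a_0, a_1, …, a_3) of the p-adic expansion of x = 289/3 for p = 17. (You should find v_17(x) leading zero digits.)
(a_0, …, a_3) = (0, 0, 6, 11)

v_17(289/3) = 2, so a_0 = ... = a_1 = 0. Factor out: x = 17^2 · u with u = 1/3 a unit in ℤ_17. Expand u iteratively via a_{v+i} = u_i mod 17, u_{i+1} = (u_i − a_{v+i})/17:
  u_0 = 1/3;  a_2 = 6;  u_1 = (u_0 − 6)/17 = -1/3
  u_1 = -1/3;  a_3 = 11;  u_2 = (u_1 − 11)/17 = -2/3
Digits: (0, 0, 6, 11).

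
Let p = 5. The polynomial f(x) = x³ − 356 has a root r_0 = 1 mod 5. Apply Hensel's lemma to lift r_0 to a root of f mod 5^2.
r_1 = 11 (mod 25)

Hensel: r_{i+1} = r_i − f(r_i)/f′(r_i) mod 5^{i+2}, where f′(x) = 3x². Iterate:
  r_0 = 1 (mod 5)
  r_1 = 11 (mod 25)
Final: r = 11 with f(r) ≡ 0 mod 5^2.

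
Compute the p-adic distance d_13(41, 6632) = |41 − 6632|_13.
d_13(41, 6632) = 1/2197

Step 1 — x − y = 41 − 6632 = -6591. Step 2 — v_13(-6591) = 3 (factor: -6591 = −(13^3 · 3); the sign does not affect v_p). Step 3 — |x − y|_13 = 13^{-3} = 1/2197.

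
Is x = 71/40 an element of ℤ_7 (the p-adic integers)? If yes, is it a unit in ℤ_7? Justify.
x ∈ ℤ_7^× (unit); v_7(x) = 0

ℤ_7 = {x ∈ ℚ_7 : v_7(x) ≥ 0} and ℤ_7^× = {x ∈ ℤ_7 : v_7(x) = 0}. Here v_7(71/40) = v_7(num) − v_7(den) = 0; compare against these criteria.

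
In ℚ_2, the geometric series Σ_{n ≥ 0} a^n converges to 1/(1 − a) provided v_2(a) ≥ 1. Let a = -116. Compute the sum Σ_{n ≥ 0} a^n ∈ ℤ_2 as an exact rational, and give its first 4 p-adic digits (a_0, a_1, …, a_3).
Σ a^n = 1/(1 − a) = 1/117;  first 4 digits = (1, 0, 1, 1)

v_2(a) = 2 ≥ 1, so the series converges in ℤ_2 to 1/(1 − a) = 1/(1 − (-116)) = 1/117. Expand this rational in ℤ_2: compute digits iteratively via d_i = x_i mod 2, x_{i+1} = (x_i − d_i)/2. The first 4 digits are (1, 0, 1, 1).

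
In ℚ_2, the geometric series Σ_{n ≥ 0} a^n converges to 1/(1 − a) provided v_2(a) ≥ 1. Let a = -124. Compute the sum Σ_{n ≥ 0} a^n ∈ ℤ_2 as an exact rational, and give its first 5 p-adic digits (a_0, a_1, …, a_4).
Σ a^n = 1/(1 − a) = 1/125;  first 5 digits = (1, 0, 1, 0, 1)

v_2(a) = 2 ≥ 1, so the series converges in ℤ_2 to 1/(1 − a) = 1/(1 − (-124)) = 1/125. Expand this rational in ℤ_2: compute digits iteratively via d_i = x_i mod 2, x_{i+1} = (x_i − d_i)/2. The first 5 digits are (1, 0, 1, 0, 1).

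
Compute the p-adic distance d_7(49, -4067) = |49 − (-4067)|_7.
d_7(49, -4067) = 1/343

Step 1 — x − y = 49 − (-4067) = 4116. Step 2 — v_7(4116) = 3 (factor: 4116 = (7^3 · 12); the sign does not affect v_p). Step 3 — |x − y|_7 = 7^{-3} = 1/343.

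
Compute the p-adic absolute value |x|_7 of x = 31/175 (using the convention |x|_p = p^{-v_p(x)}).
|31/175|_7 = 7

Step 1 — compute v_7(x) by factoring powers of 7 out of the numerator and denominator: v_7(31/175) = -1. Step 2 — apply |x|_p = p^{-v_p(x)} = 7^{1} = 7.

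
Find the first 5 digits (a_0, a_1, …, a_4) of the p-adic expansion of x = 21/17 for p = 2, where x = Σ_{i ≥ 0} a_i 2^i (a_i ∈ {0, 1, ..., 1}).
(a_0, …, a_4) = (1, 0, 1, 0, 0)

v_2(21/17) = 0 (numerator and denominator both coprime to 2), so x ∈ ℤ_2^×. Compute digits iteratively via a_i = x_i mod 2, x_{i+1} = (x_i − a_i)/2, with x_0 = x:
  x_0 = 21/17;  a_0 = 1;  x_1 = (x_0 − 1)/2 = 2/17
  x_1 = 2/17;  a_1 = 0;  x_2 = (x_1 − 0)/2 = 1/17
  x_2 = 1/17;  a_2 = 1;  x_3 = (x_2 − 1)/2 = -8/17
  x_3 = -8/17;  a_3 = 0;  x_4 = (x_3 − 0)/2 = -4/17
  x_4 = -4/17;  a_4 = 0;  x_5 = (x_4 − 0)/2 = -2/17
Digits: (1, 0, 1, 0, 0).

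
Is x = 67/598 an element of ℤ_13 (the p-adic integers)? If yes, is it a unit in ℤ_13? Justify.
x ∉ ℤ_13 (v_13(x) = -1 < 0)

ℤ_13 = {x ∈ ℚ_13 : v_13(x) ≥ 0} and ℤ_13^× = {x ∈ ℤ_13 : v_13(x) = 0}. Here v_13(67/598) = v_13(num) − v_13(den) = -1; compare against these criteria.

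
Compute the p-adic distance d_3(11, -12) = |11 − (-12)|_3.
d_3(11, -12) = 1

Step 1 — x − y = 11 − (-12) = 23. Step 2 — v_3(23) = 0 (factor: 23 = (3^0 · 23); the sign does not affect v_p). Step 3 — |x − y|_3 = 3^{0} = 1.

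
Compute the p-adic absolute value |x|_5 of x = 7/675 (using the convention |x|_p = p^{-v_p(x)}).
|7/675|_5 = 25

Step 1 — compute v_5(x) by factoring powers of 5 out of the numerator and denominator: v_5(7/675) = -2. Step 2 — apply |x|_p = p^{-v_p(x)} = 5^{2} = 25.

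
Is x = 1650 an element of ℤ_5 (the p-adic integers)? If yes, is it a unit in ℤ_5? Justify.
x ∈ ℤ_5 but not a unit; v_5(x) = 2 > 0

ℤ_5 = {x ∈ ℚ_5 : v_5(x) ≥ 0} and ℤ_5^× = {x ∈ ℤ_5 : v_5(x) = 0}. Here v_5(1650) = v_5(num) − v_5(den) = 2; compare against these criteria.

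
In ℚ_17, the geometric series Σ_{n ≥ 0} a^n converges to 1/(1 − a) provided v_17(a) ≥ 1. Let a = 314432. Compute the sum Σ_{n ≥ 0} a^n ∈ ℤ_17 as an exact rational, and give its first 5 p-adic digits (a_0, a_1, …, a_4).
Σ a^n = 1/(1 − a) = -1/314431;  first 5 digits = (1, 0, 0, 13, 3)

v_17(a) = 3 ≥ 1, so the series converges in ℤ_17 to 1/(1 − a) = 1/(1 − 314432) = -1/314431. Expand this rational in ℤ_17: compute digits iteratively via d_i = x_i mod 17, x_{i+1} = (x_i − d_i)/17. The first 5 digits are (1, 0, 0, 13, 3).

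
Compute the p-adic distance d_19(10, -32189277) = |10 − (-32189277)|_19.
d_19(10, -32189277) = 1/2476099

Step 1 — x − y = 10 − (-32189277) = 32189287. Step 2 — v_19(32189287) = 5 (factor: 32189287 = (19^5 · 13); the sign does not affect v_p). Step 3 — |x − y|_19 = 19^{-5} = 1/2476099.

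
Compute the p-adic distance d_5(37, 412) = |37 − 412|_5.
d_5(37, 412) = 1/125

Step 1 — x − y = 37 − 412 = -375. Step 2 — v_5(-375) = 3 (factor: -375 = −(5^3 · 3); the sign does not affect v_p). Step 3 — |x − y|_5 = 5^{-3} = 1/125.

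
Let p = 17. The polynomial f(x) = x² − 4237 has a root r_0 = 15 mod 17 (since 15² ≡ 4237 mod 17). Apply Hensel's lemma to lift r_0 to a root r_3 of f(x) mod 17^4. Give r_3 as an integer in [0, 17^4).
r_3 = 56523 (mod 83521)

Hensel's recurrence: r_{i+1} = r_i − f(r_i)·(f′(r_i))^{-1} mod 17^{i+2}, with f′(x) = 2x. Iterate:
  r_0 = 15 (mod 17)
  r_1 = 168 (mod 289)
  r_2 = 2480 (mod 4913)
  r_3 = 56523 (mod 83521)
Final: r_3 = 56523, and one checks f(r_3) ≡ 0 mod 17^4.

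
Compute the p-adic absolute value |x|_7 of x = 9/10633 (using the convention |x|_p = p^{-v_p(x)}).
|9/10633|_7 = 343

Step 1 — compute v_7(x) by factoring powers of 7 out of the numerator and denominator: v_7(9/10633) = -3. Step 2 — apply |x|_p = p^{-v_p(x)} = 7^{3} = 343.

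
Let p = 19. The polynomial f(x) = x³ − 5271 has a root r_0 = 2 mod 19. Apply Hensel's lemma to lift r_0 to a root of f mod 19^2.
r_1 = 230 (mod 361)

Hensel: r_{i+1} = r_i − f(r_i)/f′(r_i) mod 19^{i+2}, where f′(x) = 3x². Iterate:
  r_0 = 2 (mod 19)
  r_1 = 230 (mod 361)
Final: r = 230 with f(r) ≡ 0 mod 19^2.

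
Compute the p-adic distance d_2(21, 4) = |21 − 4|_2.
d_2(21, 4) = 1

Step 1 — x − y = 21 − 4 = 17. Step 2 — v_2(17) = 0 (factor: 17 = (2^0 · 17); the sign does not affect v_p). Step 3 — |x − y|_2 = 2^{0} = 1.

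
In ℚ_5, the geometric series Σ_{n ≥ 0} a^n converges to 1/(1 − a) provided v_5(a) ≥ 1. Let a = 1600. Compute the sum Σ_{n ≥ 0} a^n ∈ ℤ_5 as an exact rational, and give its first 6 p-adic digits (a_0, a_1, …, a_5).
Σ a^n = 1/(1 − a) = -1/1599;  first 6 digits = (1, 0, 4, 2, 3, 4)

v_5(a) = 2 ≥ 1, so the series converges in ℤ_5 to 1/(1 − a) = 1/(1 − 1600) = -1/1599. Expand this rational in ℤ_5: compute digits iteratively via d_i = x_i mod 5, x_{i+1} = (x_i − d_i)/5. The first 6 digits are (1, 0, 4, 2, 3, 4).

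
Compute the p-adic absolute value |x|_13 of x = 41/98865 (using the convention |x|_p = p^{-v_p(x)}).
|41/98865|_13 = 2197

Step 1 — compute v_13(x) by factoring powers of 13 out of the numerator and denominator: v_13(41/98865) = -3. Step 2 — apply |x|_p = p^{-v_p(x)} = 13^{3} = 2197.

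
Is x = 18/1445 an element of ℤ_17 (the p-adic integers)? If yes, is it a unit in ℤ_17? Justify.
x ∉ ℤ_17 (v_17(x) = -2 < 0)

ℤ_17 = {x ∈ ℚ_17 : v_17(x) ≥ 0} and ℤ_17^× = {x ∈ ℤ_17 : v_17(x) = 0}. Here v_17(18/1445) = v_17(num) − v_17(den) = -2; compare against these criteria.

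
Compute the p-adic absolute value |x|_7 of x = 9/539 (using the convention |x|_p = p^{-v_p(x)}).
|9/539|_7 = 49

Step 1 — compute v_7(x) by factoring powers of 7 out of the numerator and denominator: v_7(9/539) = -2. Step 2 — apply |x|_p = p^{-v_p(x)} = 7^{2} = 49.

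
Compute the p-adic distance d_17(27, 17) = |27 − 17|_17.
d_17(27, 17) = 1

Step 1 — x − y = 27 − 17 = 10. Step 2 — v_17(10) = 0 (factor: 10 = (17^0 · 10); the sign does not affect v_p). Step 3 — |x − y|_17 = 17^{0} = 1.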